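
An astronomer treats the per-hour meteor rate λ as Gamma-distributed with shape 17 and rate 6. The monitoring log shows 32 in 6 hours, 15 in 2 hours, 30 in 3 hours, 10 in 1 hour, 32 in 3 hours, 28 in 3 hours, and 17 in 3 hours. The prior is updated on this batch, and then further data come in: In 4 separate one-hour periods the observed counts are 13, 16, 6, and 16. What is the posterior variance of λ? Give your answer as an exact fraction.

232/961

Total count: 32 + 15 + 30 + 10 + 32 + 28 + 17 = 164.
Total exposure: 6 + 2 + 3 + 1 + 3 + 3 + 3 = 21 hours.
After the first batch: Gamma(17 + 164, 6 + 21) = Gamma(181, 27).
Total count: 13 + 16 + 6 + 16 = 51.
Total exposure: 4 hours.
After the second batch: Gamma(181 + 51, 27 + 4) = Gamma(232, 31).
Posterior variance = α'/β'² = 232/961.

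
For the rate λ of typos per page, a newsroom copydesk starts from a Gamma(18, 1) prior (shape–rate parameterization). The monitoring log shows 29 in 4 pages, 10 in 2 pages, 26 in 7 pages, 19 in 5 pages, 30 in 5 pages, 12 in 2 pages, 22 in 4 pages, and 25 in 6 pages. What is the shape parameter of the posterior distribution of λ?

191

Total count: 29 + 10 + 26 + 19 + 30 + 12 + 22 + 25 = 173.
Total exposure: 4 + 2 + 7 + 5 + 5 + 2 + 4 + 6 = 35 pages.
Gamma(α, β) with Poisson data over total exposure Σt gives posterior Gamma(α+Σx, β+Σt) = Gamma(191, 36).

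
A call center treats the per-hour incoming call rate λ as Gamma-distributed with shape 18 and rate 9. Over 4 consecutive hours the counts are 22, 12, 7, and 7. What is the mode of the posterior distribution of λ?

5

Total count: 22 + 12 + 7 + 7 = 48.
Total exposure: 4 hours.
Posterior: α' = 18 + 48 = 66, β' = 9 + 4 = 13.
Posterior mode = (α'−1)/β' = 65/13 = 5.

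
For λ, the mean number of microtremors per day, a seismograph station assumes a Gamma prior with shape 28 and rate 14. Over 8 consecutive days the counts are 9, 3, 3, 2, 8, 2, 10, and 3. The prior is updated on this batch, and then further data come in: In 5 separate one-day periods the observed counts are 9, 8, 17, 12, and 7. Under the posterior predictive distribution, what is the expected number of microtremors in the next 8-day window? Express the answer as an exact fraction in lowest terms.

Total count: 9 + 3 + 3 + 2 + 8 + 2 + 10 + 3 = 40.
Total exposure: 8 days.
After the first batch: Gamma(28 + 40, 14 + 8) = Gamma(68, 22).
Total count: 9 + 8 + 17 + 12 + 7 = 53.
Total exposure: 5 days.
After the second batch: Gamma(68 + 53, 22 + 5) = Gamma(121, 27).
Predictive mean over an 8-day window = T·E[λ|data] = 8·121/27 = 968/27.

968/27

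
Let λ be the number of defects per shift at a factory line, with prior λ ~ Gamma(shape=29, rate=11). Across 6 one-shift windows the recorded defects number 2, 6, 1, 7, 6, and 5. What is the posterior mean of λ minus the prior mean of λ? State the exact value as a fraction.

Total count: 2 + 6 + 1 + 7 + 6 + 5 = 27.
Total exposure: 6 shifts.
Gamma(α, β) with Poisson data over total exposure Σt gives posterior Gamma(α+Σx, β+Σt) = Gamma(56, 17).
Posterior mean = 56/17 = 56/17; prior mean = 29/11 = 29/11. Difference = 56/17 − 29/11 = 123/187.

123/187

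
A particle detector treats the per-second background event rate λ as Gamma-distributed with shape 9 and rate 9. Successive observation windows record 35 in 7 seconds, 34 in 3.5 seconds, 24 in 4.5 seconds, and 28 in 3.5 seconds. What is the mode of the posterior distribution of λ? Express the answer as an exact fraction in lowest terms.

Total count: 35 + 34 + 24 + 28 = 121.
Total exposure: 7 + 3.5 + 4.5 + 3.5 = 18.5 seconds.
Posterior: α' = 9 + 121 = 130, β' = 9 + 18.5 = 55/2.
Posterior mode = (α'−1)/β' = 129/(55/2) = 258/55.

258/55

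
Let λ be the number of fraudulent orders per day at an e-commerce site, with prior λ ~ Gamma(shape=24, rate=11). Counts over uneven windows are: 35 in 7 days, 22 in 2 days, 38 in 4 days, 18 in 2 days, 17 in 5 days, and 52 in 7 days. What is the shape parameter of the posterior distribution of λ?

Total count: 35 + 22 + 38 + 18 + 17 + 52 = 182.
Total exposure: 7 + 2 + 4 + 2 + 5 + 7 = 27 days.
Conjugate update: add total count to the shape and total exposure to the rate, giving Gamma(206, 38).

206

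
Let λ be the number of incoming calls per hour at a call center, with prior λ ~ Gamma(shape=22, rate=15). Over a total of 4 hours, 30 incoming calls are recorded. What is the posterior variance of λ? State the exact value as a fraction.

Total count 30 over total exposure 4 hours.
Gamma(α, β) with Poisson data over total exposure Σt gives posterior Gamma(α+Σx, β+Σt) = Gamma(52, 19).
Posterior variance = α'/β'² = 52/361.

52/361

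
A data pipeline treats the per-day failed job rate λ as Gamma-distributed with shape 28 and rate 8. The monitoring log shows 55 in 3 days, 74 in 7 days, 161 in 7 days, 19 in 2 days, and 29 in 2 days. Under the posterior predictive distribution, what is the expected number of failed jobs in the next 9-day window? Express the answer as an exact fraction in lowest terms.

Total count: 55 + 74 + 161 + 19 + 29 = 338.
Total exposure: 3 + 7 + 7 + 2 + 2 = 21 days.
Conjugate update: add total count to the shape and total exposure to the rate, giving Gamma(366, 29).
Predictive mean over a 9-day window = T·E[λ|data] = 9·366/29 = 3294/29.

3294/29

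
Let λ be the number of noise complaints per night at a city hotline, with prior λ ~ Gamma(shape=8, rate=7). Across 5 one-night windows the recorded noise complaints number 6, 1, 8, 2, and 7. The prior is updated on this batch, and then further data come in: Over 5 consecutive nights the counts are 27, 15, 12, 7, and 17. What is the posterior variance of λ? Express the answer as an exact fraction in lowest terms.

110/289

Total count: 6 + 1 + 8 + 2 + 7 = 24.
Total exposure: 5 nights.
After the first batch: Gamma(8 + 24, 7 + 5) = Gamma(32, 12).
Total count: 27 + 15 + 12 + 7 + 17 = 78.
Total exposure: 5 nights.
After the second batch: Gamma(32 + 78, 12 + 5) = Gamma(110, 17).
Posterior variance = α'/β'² = 110/289.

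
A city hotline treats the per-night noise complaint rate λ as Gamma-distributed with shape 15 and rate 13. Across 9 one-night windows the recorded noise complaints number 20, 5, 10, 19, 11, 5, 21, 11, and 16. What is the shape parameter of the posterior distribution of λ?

133

Total count: 20 + 5 + 10 + 19 + 11 + 5 + 21 + 11 + 16 = 118.
Total exposure: 9 nights.
Posterior: α' = 15 + 118 = 133, β' = 13 + 9 = 22.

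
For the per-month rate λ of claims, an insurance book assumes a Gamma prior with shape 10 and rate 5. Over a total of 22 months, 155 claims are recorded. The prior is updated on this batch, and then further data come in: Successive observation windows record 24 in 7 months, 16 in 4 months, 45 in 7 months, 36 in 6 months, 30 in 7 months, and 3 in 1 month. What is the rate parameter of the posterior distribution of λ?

Total count 155 over total exposure 22 months.
After the first batch: Gamma(10 + 155, 5 + 22) = Gamma(165, 27).
Total count: 24 + 16 + 45 + 36 + 30 + 3 = 154.
Total exposure: 7 + 4 + 7 + 6 + 7 + 1 = 32 months.
After the second batch: Gamma(165 + 154, 27 + 32) = Gamma(319, 59).

59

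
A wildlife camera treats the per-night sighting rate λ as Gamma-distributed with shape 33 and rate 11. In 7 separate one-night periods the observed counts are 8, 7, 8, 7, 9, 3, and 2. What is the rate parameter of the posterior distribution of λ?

Total count: 8 + 7 + 8 + 7 + 9 + 3 + 2 = 44.
Total exposure: 7 nights.
Gamma(α, β) with Poisson data over total exposure Σt gives posterior Gamma(α+Σx, β+Σt) = Gamma(77, 18).

18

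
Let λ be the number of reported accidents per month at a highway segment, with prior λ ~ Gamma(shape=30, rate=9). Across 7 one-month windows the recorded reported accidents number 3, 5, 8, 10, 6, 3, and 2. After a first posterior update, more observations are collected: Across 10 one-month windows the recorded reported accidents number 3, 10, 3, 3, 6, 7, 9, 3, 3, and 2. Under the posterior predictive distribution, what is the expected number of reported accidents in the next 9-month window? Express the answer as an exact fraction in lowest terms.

Total count: 3 + 5 + 8 + 10 + 6 + 3 + 2 = 37.
Total exposure: 7 months.
After the first batch: Gamma(30 + 37, 9 + 7) = Gamma(67, 16).
Total count: 3 + 10 + 3 + 3 + 6 + 7 + 9 + 3 + 3 + 2 = 49.
Total exposure: 10 months.
After the second batch: Gamma(67 + 49, 16 + 10) = Gamma(116, 26).
Predictive mean over a 9-month window = T·E[λ|data] = 9·116/26 = 522/13.

522/13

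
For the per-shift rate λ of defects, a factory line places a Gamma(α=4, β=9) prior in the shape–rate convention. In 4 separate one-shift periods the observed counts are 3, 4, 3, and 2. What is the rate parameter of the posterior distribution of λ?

13

Total count: 3 + 4 + 3 + 2 = 12.
Total exposure: 4 shifts.
The Gamma prior is conjugate for the Poisson rate, so λ | data ~ Gamma(4+12, 9+4) = Gamma(16, 13).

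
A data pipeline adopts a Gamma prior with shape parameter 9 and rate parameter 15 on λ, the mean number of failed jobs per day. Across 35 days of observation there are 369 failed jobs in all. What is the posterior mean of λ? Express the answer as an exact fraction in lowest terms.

189/25

Total count 369 over total exposure 35 days.
Gamma(α, β) with Poisson data over total exposure Σt gives posterior Gamma(α+Σx, β+Σt) = Gamma(378, 50).
Posterior mean = α'/β' = 378/50 = 189/25.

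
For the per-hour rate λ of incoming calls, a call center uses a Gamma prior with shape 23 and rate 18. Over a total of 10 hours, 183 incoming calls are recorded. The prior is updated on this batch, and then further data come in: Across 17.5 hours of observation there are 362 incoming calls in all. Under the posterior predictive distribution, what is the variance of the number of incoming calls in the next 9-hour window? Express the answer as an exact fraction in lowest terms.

Total count 183 over total exposure 10 hours.
After the first batch: Gamma(23 + 183, 18 + 10) = Gamma(206, 28).
Total count 362 over total exposure 17.5 hours.
After the second batch: Gamma(206 + 362, 28 + 17.5) = Gamma(568, 91/2).
The posterior predictive for a window of length T is Negative Binomial with variance T·α'·(β'+T)/β'² = 9·568·(109/2)/(8281/4) = 1114416/8281.

1114416/8281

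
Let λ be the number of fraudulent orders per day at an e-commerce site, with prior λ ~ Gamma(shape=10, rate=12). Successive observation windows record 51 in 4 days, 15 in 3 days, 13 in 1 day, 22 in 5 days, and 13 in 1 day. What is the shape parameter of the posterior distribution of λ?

124

Total count: 51 + 15 + 13 + 22 + 13 = 114.
Total exposure: 4 + 3 + 1 + 5 + 1 = 14 days.
By Gamma–Poisson conjugacy, the posterior is Gamma(α + Σx, β + Σt) = Gamma(10 + 114, 12 + 14) = Gamma(124, 26).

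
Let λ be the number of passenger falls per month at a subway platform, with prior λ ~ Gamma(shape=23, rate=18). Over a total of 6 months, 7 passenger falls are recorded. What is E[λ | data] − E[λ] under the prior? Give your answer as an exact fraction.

Total count 7 over total exposure 6 months.
By Gamma–Poisson conjugacy, the posterior is Gamma(α + Σx, β + Σt) = Gamma(23 + 7, 18 + 6) = Gamma(30, 24).
Posterior mean = 30/24 = 5/4; prior mean = 23/18 = 23/18. Difference = 5/4 − 23/18 = -1/36.

-1/36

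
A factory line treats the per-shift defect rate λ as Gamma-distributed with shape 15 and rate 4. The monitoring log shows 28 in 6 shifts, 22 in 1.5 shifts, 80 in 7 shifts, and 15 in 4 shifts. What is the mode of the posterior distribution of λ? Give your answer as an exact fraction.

106/15

Total count: 28 + 22 + 80 + 15 = 145.
Total exposure: 6 + 1.5 + 7 + 4 = 18.5 shifts.
Gamma(α, β) with Poisson data over total exposure Σt gives posterior Gamma(α+Σx, β+Σt) = Gamma(160, 45/2).
Posterior mode = (α'−1)/β' = 159/(45/2) = 106/15.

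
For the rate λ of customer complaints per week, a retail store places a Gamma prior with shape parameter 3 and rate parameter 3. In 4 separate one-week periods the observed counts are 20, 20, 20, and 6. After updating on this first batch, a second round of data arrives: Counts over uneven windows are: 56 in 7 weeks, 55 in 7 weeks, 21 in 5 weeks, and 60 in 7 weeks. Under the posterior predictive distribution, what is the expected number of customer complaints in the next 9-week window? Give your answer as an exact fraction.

Total count: 20 + 20 + 20 + 6 = 66.
Total exposure: 4 weeks.
After the first batch: Gamma(3 + 66, 3 + 4) = Gamma(69, 7).
Total count: 56 + 55 + 21 + 60 = 192.
Total exposure: 7 + 7 + 5 + 7 = 26 weeks.
After the second batch: Gamma(69 + 192, 7 + 26) = Gamma(261, 33).
Predictive mean over a 9-week window = T·E[λ|data] = 9·261/33 = 783/11.

783/11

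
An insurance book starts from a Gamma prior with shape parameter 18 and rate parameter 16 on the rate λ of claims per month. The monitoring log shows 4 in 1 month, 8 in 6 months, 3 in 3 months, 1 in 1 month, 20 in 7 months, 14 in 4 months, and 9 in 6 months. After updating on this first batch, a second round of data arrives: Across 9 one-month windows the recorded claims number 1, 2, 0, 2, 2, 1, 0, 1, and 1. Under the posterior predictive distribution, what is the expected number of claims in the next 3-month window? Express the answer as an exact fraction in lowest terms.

Total count: 4 + 8 + 3 + 1 + 20 + 14 + 9 = 59.
Total exposure: 1 + 6 + 3 + 1 + 7 + 4 + 6 = 28 months.
After the first batch: Gamma(18 + 59, 16 + 28) = Gamma(77, 44).
Total count: 1 + 2 + 0 + 2 + 2 + 1 + 0 + 1 + 1 = 10.
Total exposure: 9 months.
After the second batch: Gamma(77 + 10, 44 + 9) = Gamma(87, 53).
Predictive mean over a 3-month window = T·E[λ|data] = 3·87/53 = 261/53.

261/53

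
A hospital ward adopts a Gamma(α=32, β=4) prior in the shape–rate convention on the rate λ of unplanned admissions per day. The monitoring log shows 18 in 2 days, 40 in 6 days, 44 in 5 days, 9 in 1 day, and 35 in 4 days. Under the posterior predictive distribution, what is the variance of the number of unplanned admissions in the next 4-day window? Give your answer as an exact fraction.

Total count: 18 + 40 + 44 + 9 + 35 = 146.
Total exposure: 2 + 6 + 5 + 1 + 4 = 18 days.
By Gamma–Poisson conjugacy, the posterior is Gamma(α + Σx, β + Σt) = Gamma(32 + 146, 4 + 18) = Gamma(178, 22).
The posterior predictive for a window of length T is Negative Binomial with variance T·α'·(β'+T)/β'² = 4·178·26/484 = 4628/121.

4628/121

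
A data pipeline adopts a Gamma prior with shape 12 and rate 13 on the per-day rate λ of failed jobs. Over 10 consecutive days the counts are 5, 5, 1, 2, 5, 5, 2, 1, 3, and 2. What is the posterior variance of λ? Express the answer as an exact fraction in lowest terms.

Total count: 5 + 5 + 1 + 2 + 5 + 5 + 2 + 1 + 3 + 2 = 31.
Total exposure: 10 days.
By Gamma–Poisson conjugacy, the posterior is Gamma(α + Σx, β + Σt) = Gamma(12 + 31, 13 + 10) = Gamma(43, 23).
Posterior variance = α'/β'² = 43/529.

43/529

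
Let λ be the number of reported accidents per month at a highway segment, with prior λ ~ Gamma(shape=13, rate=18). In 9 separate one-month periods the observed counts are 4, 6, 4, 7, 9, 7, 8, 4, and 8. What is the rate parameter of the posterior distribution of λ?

27

Total count: 4 + 6 + 4 + 7 + 9 + 7 + 8 + 4 + 8 = 57.
Total exposure: 9 months.
The Gamma prior is conjugate for the Poisson rate, so λ | data ~ Gamma(13+57, 18+9) = Gamma(70, 27).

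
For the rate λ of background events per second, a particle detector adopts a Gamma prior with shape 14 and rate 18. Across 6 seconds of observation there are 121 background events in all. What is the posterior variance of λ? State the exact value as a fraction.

15/64

Total count 121 over total exposure 6 seconds.
The Gamma prior is conjugate for the Poisson rate, so λ | data ~ Gamma(14+121, 18+6) = Gamma(135, 24).
Posterior variance = α'/β'² = 135/576 = 15/64.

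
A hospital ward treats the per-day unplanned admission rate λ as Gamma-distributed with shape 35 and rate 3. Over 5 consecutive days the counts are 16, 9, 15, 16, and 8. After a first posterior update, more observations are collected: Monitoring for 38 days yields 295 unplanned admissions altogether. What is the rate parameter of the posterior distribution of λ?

Total count: 16 + 9 + 15 + 16 + 8 = 64.
Total exposure: 5 days.
After the first batch: Gamma(35 + 64, 3 + 5) = Gamma(99, 8).
Total count 295 over total exposure 38 days.
After the second batch: Gamma(99 + 295, 8 + 38) = Gamma(394, 46).

46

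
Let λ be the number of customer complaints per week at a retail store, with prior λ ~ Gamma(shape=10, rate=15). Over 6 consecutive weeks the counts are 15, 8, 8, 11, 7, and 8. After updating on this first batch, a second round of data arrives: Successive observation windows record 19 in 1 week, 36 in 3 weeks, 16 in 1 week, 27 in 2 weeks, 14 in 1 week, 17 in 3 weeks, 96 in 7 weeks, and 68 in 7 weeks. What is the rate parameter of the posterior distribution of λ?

Total count: 15 + 8 + 8 + 11 + 7 + 8 = 57.
Total exposure: 6 weeks.
After the first batch: Gamma(10 + 57, 15 + 6) = Gamma(67, 21).
Total count: 19 + 36 + 16 + 27 + 14 + 17 + 96 + 68 = 293.
Total exposure: 1 + 3 + 1 + 2 + 1 + 3 + 7 + 7 = 25 weeks.
After the second batch: Gamma(67 + 293, 21 + 25) = Gamma(360, 46).

46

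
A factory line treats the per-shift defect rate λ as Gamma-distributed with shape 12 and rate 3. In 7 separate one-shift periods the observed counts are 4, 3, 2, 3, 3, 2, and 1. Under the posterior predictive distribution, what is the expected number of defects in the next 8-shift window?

Total count: 4 + 3 + 2 + 3 + 3 + 2 + 1 = 18.
Total exposure: 7 shifts.
Posterior: α' = 12 + 18 = 30, β' = 3 + 7 = 10.
Predictive mean over an 8-shift window = T·E[λ|data] = 8·30/10 = 24.

24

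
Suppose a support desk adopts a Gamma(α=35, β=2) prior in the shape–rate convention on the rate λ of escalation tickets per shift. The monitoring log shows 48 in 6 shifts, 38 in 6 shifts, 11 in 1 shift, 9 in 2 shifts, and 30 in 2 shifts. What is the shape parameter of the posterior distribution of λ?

Total count: 48 + 38 + 11 + 9 + 30 = 136.
Total exposure: 6 + 6 + 1 + 2 + 2 = 17 shifts.
Posterior: α' = 35 + 136 = 171, β' = 2 + 17 = 19.

171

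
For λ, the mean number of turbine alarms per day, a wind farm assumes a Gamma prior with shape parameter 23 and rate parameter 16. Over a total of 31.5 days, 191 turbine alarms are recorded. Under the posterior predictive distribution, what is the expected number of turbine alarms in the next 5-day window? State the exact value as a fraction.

428/19

Total count 191 over total exposure 31.5 days.
Gamma(α, β) with Poisson data over total exposure Σt gives posterior Gamma(α+Σx, β+Σt) = Gamma(214, 95/2).
Predictive mean over a 5-day window = T·E[λ|data] = 5·214/(95/2) = 428/19.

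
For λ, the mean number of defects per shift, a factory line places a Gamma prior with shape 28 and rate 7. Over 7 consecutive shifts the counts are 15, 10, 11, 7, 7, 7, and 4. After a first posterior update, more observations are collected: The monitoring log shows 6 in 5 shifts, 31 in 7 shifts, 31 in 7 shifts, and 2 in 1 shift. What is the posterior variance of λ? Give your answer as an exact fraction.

Total count: 15 + 10 + 11 + 7 + 7 + 7 + 4 = 61.
Total exposure: 7 shifts.
After the first batch: Gamma(28 + 61, 7 + 7) = Gamma(89, 14).
Total count: 6 + 31 + 31 + 2 = 70.
Total exposure: 5 + 7 + 7 + 1 = 20 shifts.
After the second batch: Gamma(89 + 70, 14 + 20) = Gamma(159, 34).
Posterior variance = α'/β'² = 159/1156.

159/1156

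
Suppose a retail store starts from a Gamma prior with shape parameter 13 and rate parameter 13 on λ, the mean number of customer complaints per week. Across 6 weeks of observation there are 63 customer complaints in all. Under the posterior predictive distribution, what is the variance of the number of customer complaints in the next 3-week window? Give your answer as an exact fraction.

Total count 63 over total exposure 6 weeks.
Posterior: α' = 13 + 63 = 76, β' = 13 + 6 = 19.
The posterior predictive for a window of length T is Negative Binomial with variance T·α'·(β'+T)/β'² = 3·76·22/361 = 264/19.

264/19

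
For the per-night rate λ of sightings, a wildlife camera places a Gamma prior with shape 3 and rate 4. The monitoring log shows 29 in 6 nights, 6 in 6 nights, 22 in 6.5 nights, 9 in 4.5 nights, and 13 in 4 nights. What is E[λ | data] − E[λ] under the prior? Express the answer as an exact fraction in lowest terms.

235/124

Total count: 29 + 6 + 22 + 9 + 13 = 79.
Total exposure: 6 + 6 + 6.5 + 4.5 + 4 = 27 nights.
Posterior: α' = 3 + 79 = 82, β' = 4 + 27 = 31.
Posterior mean = 82/31 = 82/31; prior mean = 3/4 = 3/4. Difference = 82/31 − 3/4 = 235/124.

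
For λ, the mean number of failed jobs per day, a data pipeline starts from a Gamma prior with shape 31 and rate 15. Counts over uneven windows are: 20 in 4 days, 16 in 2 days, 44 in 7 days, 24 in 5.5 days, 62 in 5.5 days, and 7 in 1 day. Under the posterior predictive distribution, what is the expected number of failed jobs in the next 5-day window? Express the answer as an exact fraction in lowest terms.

51/2

Total count: 20 + 16 + 44 + 24 + 62 + 7 = 173.
Total exposure: 4 + 2 + 7 + 5.5 + 5.5 + 1 = 25 days.
The Gamma prior is conjugate for the Poisson rate, so λ | data ~ Gamma(31+173, 15+25) = Gamma(204, 40).
Predictive mean over a 5-day window = T·E[λ|data] = 5·204/40 = 51/2.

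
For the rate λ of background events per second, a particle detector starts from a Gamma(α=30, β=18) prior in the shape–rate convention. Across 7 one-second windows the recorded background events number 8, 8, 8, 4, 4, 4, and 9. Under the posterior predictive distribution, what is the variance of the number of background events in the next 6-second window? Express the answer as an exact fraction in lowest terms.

558/25

Total count: 8 + 8 + 8 + 4 + 4 + 4 + 9 = 45.
Total exposure: 7 seconds.
By Gamma–Poisson conjugacy, the posterior is Gamma(α + Σx, β + Σt) = Gamma(30 + 45, 18 + 7) = Gamma(75, 25).
The posterior predictive for a window of length T is Negative Binomial with variance T·α'·(β'+T)/β'² = 6·75·31/625 = 558/25.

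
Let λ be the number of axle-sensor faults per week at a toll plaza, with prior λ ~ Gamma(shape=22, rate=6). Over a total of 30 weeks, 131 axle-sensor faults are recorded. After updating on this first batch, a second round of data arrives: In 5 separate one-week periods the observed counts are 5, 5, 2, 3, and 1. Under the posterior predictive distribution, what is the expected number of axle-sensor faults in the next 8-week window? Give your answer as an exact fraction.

1352/41

Total count 131 over total exposure 30 weeks.
After the first batch: Gamma(22 + 131, 6 + 30) = Gamma(153, 36).
Total count: 5 + 5 + 2 + 3 + 1 = 16.
Total exposure: 5 weeks.
After the second batch: Gamma(153 + 16, 36 + 5) = Gamma(169, 41).
Predictive mean over an 8-week window = T·E[λ|data] = 8·169/41 = 1352/41.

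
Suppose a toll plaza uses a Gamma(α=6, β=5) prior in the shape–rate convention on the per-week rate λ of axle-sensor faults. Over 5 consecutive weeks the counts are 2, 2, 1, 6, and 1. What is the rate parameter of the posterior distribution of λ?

Total count: 2 + 2 + 1 + 6 + 1 = 12.
Total exposure: 5 weeks.
The Gamma prior is conjugate for the Poisson rate, so λ | data ~ Gamma(6+12, 5+5) = Gamma(18, 10).

10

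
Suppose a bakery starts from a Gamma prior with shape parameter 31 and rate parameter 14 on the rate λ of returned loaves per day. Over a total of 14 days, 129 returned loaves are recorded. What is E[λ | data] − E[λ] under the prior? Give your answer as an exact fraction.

7/2

Total count 129 over total exposure 14 days.
By Gamma–Poisson conjugacy, the posterior is Gamma(α + Σx, β + Σt) = Gamma(31 + 129, 14 + 14) = Gamma(160, 28).
Posterior mean = 160/28 = 40/7; prior mean = 31/14 = 31/14. Difference = 40/7 − 31/14 = 7/2.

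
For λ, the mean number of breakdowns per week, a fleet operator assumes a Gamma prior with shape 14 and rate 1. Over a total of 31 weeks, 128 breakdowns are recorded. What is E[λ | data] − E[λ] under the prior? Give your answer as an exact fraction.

Total count 128 over total exposure 31 weeks.
Conjugate update: add total count to the shape and total exposure to the rate, giving Gamma(142, 32).
Posterior mean = 142/32 = 71/16; prior mean = 14/1 = 14. Difference = 71/16 − 14 = -153/16.

-153/16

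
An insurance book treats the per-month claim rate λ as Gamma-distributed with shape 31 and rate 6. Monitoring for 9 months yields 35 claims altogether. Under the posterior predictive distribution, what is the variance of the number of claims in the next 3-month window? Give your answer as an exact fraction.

396/25

Total count 35 over total exposure 9 months.
Gamma(α, β) with Poisson data over total exposure Σt gives posterior Gamma(α+Σx, β+Σt) = Gamma(66, 15).
The posterior predictive for a window of length T is Negative Binomial with variance T·α'·(β'+T)/β'² = 3·66·18/225 = 396/25.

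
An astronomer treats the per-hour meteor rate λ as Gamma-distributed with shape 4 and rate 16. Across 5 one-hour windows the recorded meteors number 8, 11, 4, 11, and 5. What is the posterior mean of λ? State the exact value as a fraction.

Total count: 8 + 11 + 4 + 11 + 5 = 39.
Total exposure: 5 hours.
Posterior: α' = 4 + 39 = 43, β' = 16 + 5 = 21.
Posterior mean = α'/β' = 43/21.

43/21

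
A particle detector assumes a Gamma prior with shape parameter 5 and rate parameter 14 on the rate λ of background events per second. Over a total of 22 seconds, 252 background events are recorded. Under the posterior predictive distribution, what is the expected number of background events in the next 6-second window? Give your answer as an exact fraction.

257/6

Total count 252 over total exposure 22 seconds.
By Gamma–Poisson conjugacy, the posterior is Gamma(α + Σx, β + Σt) = Gamma(5 + 252, 14 + 22) = Gamma(257, 36).
Predictive mean over a 6-second window = T·E[λ|data] = 6·257/36 = 257/6.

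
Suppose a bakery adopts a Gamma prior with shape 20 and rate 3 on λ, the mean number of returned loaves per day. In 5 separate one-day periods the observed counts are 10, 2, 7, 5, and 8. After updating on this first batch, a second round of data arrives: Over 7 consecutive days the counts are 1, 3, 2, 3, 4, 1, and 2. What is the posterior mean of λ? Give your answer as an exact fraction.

Total count: 10 + 2 + 7 + 5 + 8 = 32.
Total exposure: 5 days.
After the first batch: Gamma(20 + 32, 3 + 5) = Gamma(52, 8).
Total count: 1 + 3 + 2 + 3 + 4 + 1 + 2 = 16.
Total exposure: 7 days.
After the second batch: Gamma(52 + 16, 8 + 7) = Gamma(68, 15).
Posterior mean = α'/β' = 68/15.

68/15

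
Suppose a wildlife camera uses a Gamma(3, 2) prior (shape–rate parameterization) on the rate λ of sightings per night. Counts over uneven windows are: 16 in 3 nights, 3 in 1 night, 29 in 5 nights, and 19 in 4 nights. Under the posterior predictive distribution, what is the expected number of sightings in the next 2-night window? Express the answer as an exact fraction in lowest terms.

Total count: 16 + 3 + 29 + 19 = 67.
Total exposure: 3 + 1 + 5 + 4 = 13 nights.
Conjugate update: add total count to the shape and total exposure to the rate, giving Gamma(70, 15).
Predictive mean over a 2-night window = T·E[λ|data] = 2·70/15 = 28/3.

28/3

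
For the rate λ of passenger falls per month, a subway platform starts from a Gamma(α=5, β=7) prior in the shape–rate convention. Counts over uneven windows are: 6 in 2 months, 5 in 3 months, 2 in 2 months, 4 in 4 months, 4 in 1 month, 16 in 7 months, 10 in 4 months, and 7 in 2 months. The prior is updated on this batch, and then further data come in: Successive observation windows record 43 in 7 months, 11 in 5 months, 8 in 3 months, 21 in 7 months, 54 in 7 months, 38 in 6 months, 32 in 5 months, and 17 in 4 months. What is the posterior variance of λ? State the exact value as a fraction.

283/5776

Total count: 6 + 5 + 2 + 4 + 4 + 16 + 10 + 7 = 54.
Total exposure: 2 + 3 + 2 + 4 + 1 + 7 + 4 + 2 = 25 months.
After the first batch: Gamma(5 + 54, 7 + 25) = Gamma(59, 32).
Total count: 43 + 11 + 8 + 21 + 54 + 38 + 32 + 17 = 224.
Total exposure: 7 + 5 + 3 + 7 + 7 + 6 + 5 + 4 = 44 months.
After the second batch: Gamma(59 + 224, 32 + 44) = Gamma(283, 76).
Posterior variance = α'/β'² = 283/5776.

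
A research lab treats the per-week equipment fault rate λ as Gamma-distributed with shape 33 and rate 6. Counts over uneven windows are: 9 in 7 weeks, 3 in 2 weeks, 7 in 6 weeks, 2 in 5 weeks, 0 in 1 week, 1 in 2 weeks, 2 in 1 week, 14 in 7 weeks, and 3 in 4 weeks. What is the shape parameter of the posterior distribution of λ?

Total count: 9 + 3 + 7 + 2 + 0 + 1 + 2 + 14 + 3 = 41.
Total exposure: 7 + 2 + 6 + 5 + 1 + 2 + 1 + 7 + 4 = 35 weeks.
Gamma(α, β) with Poisson data over total exposure Σt gives posterior Gamma(α+Σx, β+Σt) = Gamma(74, 41).

74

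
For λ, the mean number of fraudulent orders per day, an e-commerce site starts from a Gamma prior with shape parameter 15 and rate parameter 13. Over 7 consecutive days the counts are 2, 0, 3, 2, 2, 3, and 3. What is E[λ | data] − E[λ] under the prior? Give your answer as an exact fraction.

Total count: 2 + 0 + 3 + 2 + 2 + 3 + 3 = 15.
Total exposure: 7 days.
The Gamma prior is conjugate for the Poisson rate, so λ | data ~ Gamma(15+15, 13+7) = Gamma(30, 20).
Posterior mean = 30/20 = 3/2; prior mean = 15/13 = 15/13. Difference = 3/2 − 15/13 = 9/26.

9/26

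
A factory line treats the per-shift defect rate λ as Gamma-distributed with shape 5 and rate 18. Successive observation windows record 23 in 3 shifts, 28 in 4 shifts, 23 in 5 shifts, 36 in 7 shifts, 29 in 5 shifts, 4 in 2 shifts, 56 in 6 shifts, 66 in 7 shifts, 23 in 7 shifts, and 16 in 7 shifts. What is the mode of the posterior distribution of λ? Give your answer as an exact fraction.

308/71

Total count: 23 + 28 + 23 + 36 + 29 + 4 + 56 + 66 + 23 + 16 = 304.
Total exposure: 3 + 4 + 5 + 7 + 5 + 2 + 6 + 7 + 7 + 7 = 53 shifts.
Posterior: α' = 5 + 304 = 309, β' = 18 + 53 = 71.
Posterior mode = (α'−1)/β' = 308/71.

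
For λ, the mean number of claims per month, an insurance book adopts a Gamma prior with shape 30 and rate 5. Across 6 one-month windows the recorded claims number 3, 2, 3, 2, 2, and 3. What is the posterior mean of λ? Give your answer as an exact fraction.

Total count: 3 + 2 + 3 + 2 + 2 + 3 = 15.
Total exposure: 6 months.
By Gamma–Poisson conjugacy, the posterior is Gamma(α + Σx, β + Σt) = Gamma(30 + 15, 5 + 6) = Gamma(45, 11).
Posterior mean = α'/β' = 45/11.

45/11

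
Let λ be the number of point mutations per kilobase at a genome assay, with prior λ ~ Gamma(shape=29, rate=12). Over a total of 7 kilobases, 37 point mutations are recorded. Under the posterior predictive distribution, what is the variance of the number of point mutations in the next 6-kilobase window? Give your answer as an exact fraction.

Total count 37 over total exposure 7 kilobases.
By Gamma–Poisson conjugacy, the posterior is Gamma(α + Σx, β + Σt) = Gamma(29 + 37, 12 + 7) = Gamma(66, 19).
The posterior predictive for a window of length T is Negative Binomial with variance T·α'·(β'+T)/β'² = 6·66·25/361 = 9900/361.

9900/361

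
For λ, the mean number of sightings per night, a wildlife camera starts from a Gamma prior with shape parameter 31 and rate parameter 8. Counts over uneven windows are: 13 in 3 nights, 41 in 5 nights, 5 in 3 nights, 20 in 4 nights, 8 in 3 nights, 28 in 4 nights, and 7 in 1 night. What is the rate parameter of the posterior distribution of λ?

Total count: 13 + 41 + 5 + 20 + 8 + 28 + 7 = 122.
Total exposure: 3 + 5 + 3 + 4 + 3 + 4 + 1 = 23 nights.
The Gamma prior is conjugate for the Poisson rate, so λ | data ~ Gamma(31+122, 8+23) = Gamma(153, 31).

31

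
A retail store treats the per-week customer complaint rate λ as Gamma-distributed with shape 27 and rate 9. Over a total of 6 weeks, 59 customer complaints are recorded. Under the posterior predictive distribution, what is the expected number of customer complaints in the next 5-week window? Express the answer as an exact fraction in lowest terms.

Total count 59 over total exposure 6 weeks.
Posterior: α' = 27 + 59 = 86, β' = 9 + 6 = 15.
Predictive mean over a 5-week window = T·E[λ|data] = 5·86/15 = 86/3.

86/3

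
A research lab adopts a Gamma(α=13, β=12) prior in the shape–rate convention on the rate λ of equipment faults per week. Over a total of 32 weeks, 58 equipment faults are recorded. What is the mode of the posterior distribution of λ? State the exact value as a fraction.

35/22

Total count 58 over total exposure 32 weeks.
Conjugate update: add total count to the shape and total exposure to the rate, giving Gamma(71, 44).
Posterior mode = (α'−1)/β' = 70/44 = 35/22.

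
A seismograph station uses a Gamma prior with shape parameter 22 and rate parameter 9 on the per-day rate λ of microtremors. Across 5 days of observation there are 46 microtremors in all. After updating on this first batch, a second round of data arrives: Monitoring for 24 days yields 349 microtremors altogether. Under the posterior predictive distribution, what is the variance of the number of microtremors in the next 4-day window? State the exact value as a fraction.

17514/361

Total count 46 over total exposure 5 days.
After the first batch: Gamma(22 + 46, 9 + 5) = Gamma(68, 14).
Total count 349 over total exposure 24 days.
After the second batch: Gamma(68 + 349, 14 + 24) = Gamma(417, 38).
The posterior predictive for a window of length T is Negative Binomial with variance T·α'·(β'+T)/β'² = 4·417·42/1444 = 17514/361.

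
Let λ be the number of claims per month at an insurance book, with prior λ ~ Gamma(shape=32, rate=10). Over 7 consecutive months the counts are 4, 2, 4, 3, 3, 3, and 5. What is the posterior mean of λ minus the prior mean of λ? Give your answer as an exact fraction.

Total count: 4 + 2 + 4 + 3 + 3 + 3 + 5 = 24.
Total exposure: 7 months.
Posterior: α' = 32 + 24 = 56, β' = 10 + 7 = 17.
Posterior mean = 56/17 = 56/17; prior mean = 32/10 = 16/5. Difference = 56/17 − 16/5 = 8/85.

8/85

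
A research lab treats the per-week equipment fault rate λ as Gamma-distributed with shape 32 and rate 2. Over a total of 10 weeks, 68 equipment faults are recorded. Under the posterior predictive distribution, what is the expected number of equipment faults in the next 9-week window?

Total count 68 over total exposure 10 weeks.
By Gamma–Poisson conjugacy, the posterior is Gamma(α + Σx, β + Σt) = Gamma(32 + 68, 2 + 10) = Gamma(100, 12).
Predictive mean over a 9-week window = T·E[λ|data] = 9·100/12 = 75.

75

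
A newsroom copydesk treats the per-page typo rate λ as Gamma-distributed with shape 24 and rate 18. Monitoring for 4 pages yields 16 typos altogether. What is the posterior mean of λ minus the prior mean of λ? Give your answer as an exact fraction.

16/33

Total count 16 over total exposure 4 pages.
The Gamma prior is conjugate for the Poisson rate, so λ | data ~ Gamma(24+16, 18+4) = Gamma(40, 22).
Posterior mean = 40/22 = 20/11; prior mean = 24/18 = 4/3. Difference = 20/11 − 4/3 = 16/33.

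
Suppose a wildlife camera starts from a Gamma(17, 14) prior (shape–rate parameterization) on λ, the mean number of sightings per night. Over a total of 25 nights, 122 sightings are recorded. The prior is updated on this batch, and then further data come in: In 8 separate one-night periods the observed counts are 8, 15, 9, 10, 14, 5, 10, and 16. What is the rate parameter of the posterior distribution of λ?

Total count 122 over total exposure 25 nights.
After the first batch: Gamma(17 + 122, 14 + 25) = Gamma(139, 39).
Total count: 8 + 15 + 9 + 10 + 14 + 5 + 10 + 16 = 87.
Total exposure: 8 nights.
After the second batch: Gamma(139 + 87, 39 + 8) = Gamma(226, 47).

47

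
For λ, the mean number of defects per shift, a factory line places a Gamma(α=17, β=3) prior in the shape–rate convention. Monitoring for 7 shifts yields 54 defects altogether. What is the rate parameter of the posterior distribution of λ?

10

Total count 54 over total exposure 7 shifts.
Posterior: α' = 17 + 54 = 71, β' = 3 + 7 = 10.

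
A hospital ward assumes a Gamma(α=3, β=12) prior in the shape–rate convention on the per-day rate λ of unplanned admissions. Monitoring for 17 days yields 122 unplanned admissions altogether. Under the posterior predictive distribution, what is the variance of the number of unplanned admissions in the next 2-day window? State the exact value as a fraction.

7750/841

Total count 122 over total exposure 17 days.
Posterior: α' = 3 + 122 = 125, β' = 12 + 17 = 29.
The posterior predictive for a window of length T is Negative Binomial with variance T·α'·(β'+T)/β'² = 2·125·31/841 = 7750/841.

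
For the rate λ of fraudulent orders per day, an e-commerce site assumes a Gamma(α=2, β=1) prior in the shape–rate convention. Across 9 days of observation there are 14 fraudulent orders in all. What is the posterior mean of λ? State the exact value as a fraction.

Total count 14 over total exposure 9 days.
Gamma(α, β) with Poisson data over total exposure Σt gives posterior Gamma(α+Σx, β+Σt) = Gamma(16, 10).
Posterior mean = α'/β' = 16/10 = 8/5.

8/5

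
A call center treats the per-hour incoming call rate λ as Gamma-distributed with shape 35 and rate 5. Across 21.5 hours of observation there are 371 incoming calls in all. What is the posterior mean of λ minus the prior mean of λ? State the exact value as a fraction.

Total count 371 over total exposure 21.5 hours.
By Gamma–Poisson conjugacy, the posterior is Gamma(α + Σx, β + Σt) = Gamma(35 + 371, 5 + 21.5) = Gamma(406, 53/2).
Posterior mean = 406/(53/2) = 812/53; prior mean = 35/5 = 7. Difference = 812/53 − 7 = 441/53.

441/53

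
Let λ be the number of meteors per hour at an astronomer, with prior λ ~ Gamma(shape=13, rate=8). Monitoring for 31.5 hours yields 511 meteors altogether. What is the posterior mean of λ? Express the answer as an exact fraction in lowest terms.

1048/79

Total count 511 over total exposure 31.5 hours.
The Gamma prior is conjugate for the Poisson rate, so λ | data ~ Gamma(13+511, 8+31.5) = Gamma(524, 79/2).
Posterior mean = α'/β' = 524/(79/2) = 1048/79.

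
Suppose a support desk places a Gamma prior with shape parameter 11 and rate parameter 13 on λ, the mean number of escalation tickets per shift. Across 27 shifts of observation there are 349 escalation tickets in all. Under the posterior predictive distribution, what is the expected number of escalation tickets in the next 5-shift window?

45

Total count 349 over total exposure 27 shifts.
By Gamma–Poisson conjugacy, the posterior is Gamma(α + Σx, β + Σt) = Gamma(11 + 349, 13 + 27) = Gamma(360, 40).
Predictive mean over a 5-shift window = T·E[λ|data] = 5·360/40 = 45.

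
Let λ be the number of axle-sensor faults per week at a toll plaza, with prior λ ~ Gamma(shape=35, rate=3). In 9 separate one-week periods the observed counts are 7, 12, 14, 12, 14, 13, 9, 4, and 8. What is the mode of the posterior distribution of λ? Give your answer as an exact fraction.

127/12

Total count: 7 + 12 + 14 + 12 + 14 + 13 + 9 + 4 + 8 = 93.
Total exposure: 9 weeks.
By Gamma–Poisson conjugacy, the posterior is Gamma(α + Σx, β + Σt) = Gamma(35 + 93, 3 + 9) = Gamma(128, 12).
Posterior mode = (α'−1)/β' = 127/12.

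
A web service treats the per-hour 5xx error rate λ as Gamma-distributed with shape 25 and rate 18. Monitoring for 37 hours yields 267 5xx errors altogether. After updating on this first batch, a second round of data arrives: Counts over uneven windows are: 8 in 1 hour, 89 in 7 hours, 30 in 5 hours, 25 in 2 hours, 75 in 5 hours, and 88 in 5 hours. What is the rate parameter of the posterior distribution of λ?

80

Total count 267 over total exposure 37 hours.
After the first batch: Gamma(25 + 267, 18 + 37) = Gamma(292, 55).
Total count: 8 + 89 + 30 + 25 + 75 + 88 = 315.
Total exposure: 1 + 7 + 5 + 2 + 5 + 5 = 25 hours.
After the second batch: Gamma(292 + 315, 55 + 25) = Gamma(607, 80).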